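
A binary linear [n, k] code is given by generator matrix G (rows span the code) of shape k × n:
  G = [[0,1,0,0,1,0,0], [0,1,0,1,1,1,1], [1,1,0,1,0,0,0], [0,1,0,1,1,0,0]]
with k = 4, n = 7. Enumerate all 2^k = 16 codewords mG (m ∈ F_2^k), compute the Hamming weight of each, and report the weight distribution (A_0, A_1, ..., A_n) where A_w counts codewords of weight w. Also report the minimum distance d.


Weight distribution: A_0 = 1, A_1 = 1, A_2 = 4, A_3 = 4, A_4 = 3, A_5 = 3. Minimum distance d = 1.

Enumerate all 2^4 = 16 messages m ∈ F_2^4.
For each, compute codeword c = mG in F_2^7, then tally its weight.
  m = 0000 → c = 0000000, weight = 0.
  m = 1000 → c = 0100100, weight = 2.
  m = 0100 → c = 0101111, weight = 5.
  m = 1100 → c = 0001011, weight = 3.
  m = 0010 → c = 1101000, weight = 3.
  m = 1010 → c = 1001100, weight = 3.
  m = 0110 → c = 1000111, weight = 4.
  m = 1110 → c = 1100011, weight = 4.
  m = 0001 → c = 0101100, weight = 3.
  m = 1001 → c = 0001000, weight = 1.
  m = 0101 → c = 0000011, weight = 2.
  m = 1101 → c = 0100111, weight = 4.
  m = 0011 → c = 1000100, weight = 2.
  m = 1011 → c = 1100000, weight = 2.
  m = 0111 → c = 1101011, weight = 5.
  m = 1111 → c = 1001111, weight = 5.
Tally weights:
  weight 0: 1 codewords.
  weight 1: 1 codewords.
  weight 2: 4 codewords.
  weight 3: 4 codewords.
  weight 4: 3 codewords.
  weight 5: 3 codewords.
Minimum distance d = smallest w > 0 with A_w > 0 = 1.
Sanity: Σ A_w = 16 = 2^4 = 16 ✓.


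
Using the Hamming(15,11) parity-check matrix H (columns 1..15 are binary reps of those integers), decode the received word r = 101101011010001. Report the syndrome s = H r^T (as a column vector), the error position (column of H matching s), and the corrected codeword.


s = (0, 1, 0, 1)^T, error position = 5, corrected codeword c = 101111011010001

Compute s = H r^T mod 2 one row at a time:
  s_1 = 1 + 1 + 0 + 1 + 0 + 0 + 0 + 1 = 4 ≡ 0 (mod 2).
  s_2 = 1 + 0 + 1 + 0 + 0 + 0 + 0 + 1 = 3 ≡ 1 (mod 2).
  s_3 = 0 + 1 + 1 + 0 + 0 + 1 + 0 + 1 = 4 ≡ 0 (mod 2).
  s_4 = 1 + 1 + 0 + 0 + 1 + 1 + 0 + 1 = 5 ≡ 1 (mod 2).
s = (0, 1, 0, 1)^T — this equals column 5 of H (binary 0101), so error is at position 5.
Correct: flip bit 5 of r = 101101011010001 to get c = 101111011010001.


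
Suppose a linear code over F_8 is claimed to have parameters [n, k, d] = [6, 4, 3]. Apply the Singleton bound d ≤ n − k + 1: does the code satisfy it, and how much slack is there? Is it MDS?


Singleton RHS = n − k + 1 = 3, slack = 0, bound satisfied, MDS.

Singleton bound: d ≤ n − k + 1.
Here n = 6, k = 4, so n − k + 1 = 3.
Given d = 3, check d ≤ 3: YES.
Slack = (n − k + 1) − d = 0.
The code is MDS (slack = 0).
Description: the claimed parameters are [6, 4, 3]_8; such a code would be MDS (meets Singleton bound).


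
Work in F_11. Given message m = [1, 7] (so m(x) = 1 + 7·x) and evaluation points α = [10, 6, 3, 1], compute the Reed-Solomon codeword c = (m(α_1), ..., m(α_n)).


c = [5, 10, 0, 8]

Message polynomial: m(x) = 1 + 7·x (mod 11).
For each evaluation point α_i, compute m(α_i) mod 11:
  α_1 = 10: Horner steps 7 → 5, so m(10) = 5.
  α_2 = 6: Horner steps 7 → 10, so m(6) = 10.
  α_3 = 3: Horner steps 7 → 0, so m(3) = 0.
  α_4 = 1: Horner steps 7 → 8, so m(1) = 8.
Codeword c = [5, 10, 0, 8] ∈ F_11^4.


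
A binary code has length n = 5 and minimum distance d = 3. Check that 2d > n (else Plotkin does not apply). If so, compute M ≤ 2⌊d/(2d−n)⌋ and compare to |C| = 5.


Plotkin bound M ≤ 6; given |C| = 5 ≤ bound (satisfied).

Check applicability: 2d = 6, n = 5.
2d − n = 1 > 0, so Plotkin applies.
Compute d/(2d−n) = 3/1 ≈ 3.0000.
⌊d/(2d−n)⌋ = 3.
Plotkin bound: M ≤ 2·3 = 6.
Given |C| = 5, check: satisfied.
This |C| is below the Plotkin bound.


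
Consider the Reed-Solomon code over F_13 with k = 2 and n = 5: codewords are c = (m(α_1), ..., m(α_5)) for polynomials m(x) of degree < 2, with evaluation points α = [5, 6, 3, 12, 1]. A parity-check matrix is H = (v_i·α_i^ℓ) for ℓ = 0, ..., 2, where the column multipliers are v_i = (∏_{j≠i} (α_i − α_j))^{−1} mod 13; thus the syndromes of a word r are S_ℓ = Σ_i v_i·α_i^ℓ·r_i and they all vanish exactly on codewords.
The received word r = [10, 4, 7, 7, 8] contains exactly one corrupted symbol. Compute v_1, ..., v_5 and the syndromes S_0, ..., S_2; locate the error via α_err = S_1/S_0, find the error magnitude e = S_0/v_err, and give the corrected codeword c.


S = (7, 8, 11), error at position 3, error magnitude e = 11, c = [10, 4, 9, 7, 8].

Step 1: column multipliers v_i = (∏_{j≠i}(α_i − α_j))^{−1} mod 13.
  i = 1 (α = 5): (5−6)(5−3)(5−12)(5−1) = (−1)·2·(−7)·4 = 56 ≡ 4, so v_1 = 4^{−1} = 10 (mod 13).
  i = 2 (α = 6): (6−5)(6−3)(6−12)(6−1) = 1·3·(−6)·5 = −90 ≡ 1, so v_2 = 1^{−1} = 1 (mod 13).
  i = 3 (α = 3): (3−5)(3−6)(3−12)(3−1) = (−2)·(−3)·(−9)·2 = −108 ≡ 9, so v_3 = 9^{−1} = 3 (mod 13).
  i = 4 (α = 12): (12−5)(12−6)(12−3)(12−1) = 7·6·9·11 = 4158 ≡ 11, so v_4 = 11^{−1} = 6 (mod 13).
  i = 5 (α = 1): (1−5)(1−6)(1−3)(1−12) = (−4)·(−5)·(−2)·(−11) = 440 ≡ 11, so v_5 = 11^{−1} = 6 (mod 13).
  v = [10, 1, 3, 6, 6].
Step 2: syndromes of r = [10, 4, 7, 7, 8] (all sums mod 13).
  S_0 = Σ v_i r_i = 10·10 + 1·4 + 3·7 + 6·7 + 6·8 = 215 ≡ 7.
  S_1 = Σ v_i α_i r_i = 10·5·10 + 1·6·4 + 3·3·7 + 6·12·7 + 6·1·8 = 1139 ≡ 8.
  α_i^2 mod 13 = [12, 10, 9, 1, 1].
  S_2 = Σ v_i α_i^2 r_i = 10·12·10 + 1·10·4 + 3·9·7 + 6·1·7 + 6·1·8 = 1519 ≡ 11.
  S = (7, 8, 11) ≠ 0, so r is not a codeword (an error is present).
Step 3: locate the error. For a single error e at position i, S_ℓ = v_i·e·α_i^ℓ, so α_err = S_1/S_0.
  S_0^{−1} = 7^{−1} = 2 (mod 13), so α_err = 8·2 = 16 ≡ 3 = α_3. Error position i = 3.
  Consistency check: S_2/S_1 = 11·5 = 55 ≡ 3 = α_err ✓ (single-error assumption holds).
Step 4: error magnitude e = S_0/v_3 = S_0·∏_{j≠3}(α_3 − α_j) = 7·9 = 63 ≡ 11 (mod 13).
Step 5: correct position 3: c_3 = r_3 − e = 7 − 11 ≡ 9 (mod 13). Hence c = [10, 4, 9, 7, 8].
  Check: interpolating c through the α_i gives m(x) = 1 + 7·x (degree < 2) with m(α_i) = c_i for every i, so c is indeed a codeword.


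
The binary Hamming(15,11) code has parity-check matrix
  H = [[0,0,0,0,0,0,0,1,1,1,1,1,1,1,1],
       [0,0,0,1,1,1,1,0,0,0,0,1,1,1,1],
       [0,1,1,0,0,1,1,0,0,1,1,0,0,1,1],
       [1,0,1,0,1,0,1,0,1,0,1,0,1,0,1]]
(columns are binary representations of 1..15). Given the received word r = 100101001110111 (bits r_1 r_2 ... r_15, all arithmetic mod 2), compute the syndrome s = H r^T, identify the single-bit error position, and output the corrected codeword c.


s = (0, 1, 1, 1)^T, error position = 7, corrected codeword c = 100101101110111

Compute s = H r^T mod 2 one row at a time:
  s_1 = 0 + 1 + 1 + 1 + 0 + 1 + 1 + 1 = 6 ≡ 0 (mod 2).
  s_2 = 1 + 0 + 1 + 0 + 0 + 1 + 1 + 1 = 5 ≡ 1 (mod 2).
  s_3 = 0 + 0 + 1 + 0 + 1 + 1 + 1 + 1 = 5 ≡ 1 (mod 2).
  s_4 = 1 + 0 + 0 + 0 + 1 + 1 + 1 + 1 = 5 ≡ 1 (mod 2).
s = (0, 1, 1, 1)^T — this equals column 7 of H (binary 0111), so error is at position 7.
Correct: flip bit 7 of r = 100101001110111 to get c = 100101101110111.


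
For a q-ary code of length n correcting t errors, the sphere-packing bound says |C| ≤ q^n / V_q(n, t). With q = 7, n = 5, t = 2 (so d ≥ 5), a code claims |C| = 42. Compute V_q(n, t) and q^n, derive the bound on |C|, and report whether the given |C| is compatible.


V_q(n, t) = 391, q^n = 16807, Hamming bound = 42, |C| = 42 ≤ bound (satisfied).

Step 1: Compute V_q(n, t) = Σ_{j=0}^2 C(n, j) (q−1)^j.
  j = 0: C(5,0)·(6)^0 = 1·1 = 1.
  j = 1: C(5,1)·(6)^1 = 5·6 = 30.
  j = 2: C(5,2)·(6)^2 = 10·36 = 360.
  V_q(n, t) = 1 + 30 + 360 = 391.
Step 2: q^n = 7^5 = 16807.
Step 3: Hamming bound ⌊q^n / V_q(n,t)⌋ = ⌊16807/391⌋ = 42.
Step 4: Compare |C| = 42 to 42: satisfied.
The claimed |C| lies at the Hamming bound (tight).


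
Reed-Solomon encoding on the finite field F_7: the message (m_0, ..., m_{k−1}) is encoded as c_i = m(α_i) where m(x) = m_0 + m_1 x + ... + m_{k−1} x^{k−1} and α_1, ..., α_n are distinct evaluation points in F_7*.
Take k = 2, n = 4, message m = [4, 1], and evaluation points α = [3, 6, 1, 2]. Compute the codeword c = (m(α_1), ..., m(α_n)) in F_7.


c = [0, 3, 5, 6]

Message polynomial: m(x) = 4 + 1·x (mod 7).
For each evaluation point α_i, compute m(α_i) mod 7:
  α_1 = 3: Horner steps 1 → 0, so m(3) = 0.
  α_2 = 6: Horner steps 1 → 3, so m(6) = 3.
  α_3 = 1: Horner steps 1 → 5, so m(1) = 5.
  α_4 = 2: Horner steps 1 → 6, so m(2) = 6.
Codeword c = [0, 3, 5, 6] ∈ F_7^4.


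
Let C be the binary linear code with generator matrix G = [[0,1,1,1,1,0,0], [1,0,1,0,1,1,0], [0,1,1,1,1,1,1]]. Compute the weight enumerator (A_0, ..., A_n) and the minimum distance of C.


Weight distribution: A_0 = 1, A_2 = 1, A_4 = 5, A_6 = 1. Minimum distance d = 2.

Enumerate all 2^3 = 8 messages m ∈ F_2^3.
For each, compute codeword c = mG in F_2^7, then tally its weight.
  m = 000 → c = 0000000, weight = 0.
  m = 100 → c = 0111100, weight = 4.
  m = 010 → c = 1010110, weight = 4.
  m = 110 → c = 1101010, weight = 4.
  m = 001 → c = 0111111, weight = 6.
  m = 101 → c = 0000011, weight = 2.
  m = 011 → c = 1101001, weight = 4.
  m = 111 → c = 1010101, weight = 4.
Tally weights:
  weight 0: 1 codewords.
  weight 2: 1 codewords.
  weight 4: 5 codewords.
  weight 6: 1 codewords.
Minimum distance d = smallest w > 0 with A_w > 0 = 2.
Sanity: Σ A_w = 8 = 2^3 = 8 ✓.


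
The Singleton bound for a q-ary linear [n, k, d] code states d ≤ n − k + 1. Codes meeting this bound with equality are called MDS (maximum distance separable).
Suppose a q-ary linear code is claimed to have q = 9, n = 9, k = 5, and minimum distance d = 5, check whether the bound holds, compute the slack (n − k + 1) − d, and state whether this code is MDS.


Singleton RHS = n − k + 1 = 5, slack = 0, bound satisfied, MDS.

Singleton bound: d ≤ n − k + 1.
Here n = 9, k = 5, so n − k + 1 = 5.
Given d = 5, check d ≤ 5: YES.
Slack = (n − k + 1) − d = 0.
The code is MDS (slack = 0).
Description: the claimed parameters are [9, 5, 5]_9; such a code would be MDS (meets Singleton bound).


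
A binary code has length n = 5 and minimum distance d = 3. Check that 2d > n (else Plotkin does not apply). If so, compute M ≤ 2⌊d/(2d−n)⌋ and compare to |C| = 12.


Plotkin bound M ≤ 6; given |C| = 12 > bound (violated).

Check applicability: 2d = 6, n = 5.
2d − n = 1 > 0, so Plotkin applies.
Compute d/(2d−n) = 3/1 ≈ 3.0000.
⌊d/(2d−n)⌋ = 3.
Plotkin bound: M ≤ 2·3 = 6.
Given |C| = 12, check: VIOLATED.
This |C| is above the Plotkin bound, so no binary code with n = 5, d = 3 and 12 codewords exists.


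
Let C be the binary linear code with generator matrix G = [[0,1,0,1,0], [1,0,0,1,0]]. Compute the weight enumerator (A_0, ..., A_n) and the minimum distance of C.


Weight distribution: A_0 = 1, A_2 = 3. Minimum distance d = 2.

Enumerate all 2^2 = 4 messages m ∈ F_2^2.
For each, compute codeword c = mG in F_2^5, then tally its weight.
  m = 00 → c = 00000, weight = 0.
  m = 10 → c = 01010, weight = 2.
  m = 01 → c = 10010, weight = 2.
  m = 11 → c = 11000, weight = 2.
Tally weights:
  weight 0: 1 codewords.
  weight 2: 3 codewords.
Minimum distance d = smallest w > 0 with A_w > 0 = 2.
Sanity: Σ A_w = 4 = 2^2 = 4 ✓.


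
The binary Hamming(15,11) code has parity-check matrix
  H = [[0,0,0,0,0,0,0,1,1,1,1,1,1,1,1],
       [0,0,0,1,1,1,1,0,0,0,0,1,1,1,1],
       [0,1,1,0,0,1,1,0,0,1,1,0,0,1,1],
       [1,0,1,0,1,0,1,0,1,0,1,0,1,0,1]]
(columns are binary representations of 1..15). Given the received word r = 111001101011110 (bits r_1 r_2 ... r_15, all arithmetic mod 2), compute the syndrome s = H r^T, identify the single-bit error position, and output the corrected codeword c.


s = (1, 1, 0, 0)^T, error position = 12, corrected codeword c = 111001101010110

Compute s = H r^T mod 2 one row at a time:
  s_1 = 0 + 1 + 0 + 1 + 1 + 1 + 1 + 0 = 5 ≡ 1 (mod 2).
  s_2 = 0 + 0 + 1 + 1 + 1 + 1 + 1 + 0 = 5 ≡ 1 (mod 2).
  s_3 = 1 + 1 + 1 + 1 + 0 + 1 + 1 + 0 = 6 ≡ 0 (mod 2).
  s_4 = 1 + 1 + 0 + 1 + 1 + 1 + 1 + 0 = 6 ≡ 0 (mod 2).
s = (1, 1, 0, 0)^T — this equals column 12 of H (binary 1100), so error is at position 12.
Correct: flip bit 12 of r = 111001101011110 to get c = 111001101010110.


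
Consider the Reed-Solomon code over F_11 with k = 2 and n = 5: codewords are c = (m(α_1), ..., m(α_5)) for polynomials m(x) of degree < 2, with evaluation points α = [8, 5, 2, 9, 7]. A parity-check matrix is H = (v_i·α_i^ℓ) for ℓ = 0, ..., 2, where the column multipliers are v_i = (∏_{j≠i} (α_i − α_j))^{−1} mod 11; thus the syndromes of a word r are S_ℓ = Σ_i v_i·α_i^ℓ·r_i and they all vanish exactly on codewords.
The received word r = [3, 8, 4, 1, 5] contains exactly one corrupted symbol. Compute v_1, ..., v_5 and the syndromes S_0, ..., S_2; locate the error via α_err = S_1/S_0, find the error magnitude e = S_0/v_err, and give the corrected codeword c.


S = (2, 10, 6), error at position 2, error magnitude e = 10, c = [3, 9, 4, 1, 5].

Step 1: column multipliers v_i = (∏_{j≠i}(α_i − α_j))^{−1} mod 11.
  i = 1 (α = 8): (8−5)(8−2)(8−9)(8−7) = 3·6·(−1)·1 = −18 ≡ 4, so v_1 = 4^{−1} = 3 (mod 11).
  i = 2 (α = 5): (5−8)(5−2)(5−9)(5−7) = (−3)·3·(−4)·(−2) = −72 ≡ 5, so v_2 = 5^{−1} = 9 (mod 11).
  i = 3 (α = 2): (2−8)(2−5)(2−9)(2−7) = (−6)·(−3)·(−7)·(−5) = 630 ≡ 3, so v_3 = 3^{−1} = 4 (mod 11).
  i = 4 (α = 9): (9−8)(9−5)(9−2)(9−7) = 1·4·7·2 = 56 ≡ 1, so v_4 = 1^{−1} = 1 (mod 11).
  i = 5 (α = 7): (7−8)(7−5)(7−2)(7−9) = (−1)·2·5·(−2) = 20 ≡ 9, so v_5 = 9^{−1} = 5 (mod 11).
  v = [3, 9, 4, 1, 5].
Step 2: syndromes of r = [3, 8, 4, 1, 5] (all sums mod 11).
  S_0 = Σ v_i r_i = 3·3 + 9·8 + 4·4 + 1·1 + 5·5 = 123 ≡ 2.
  S_1 = Σ v_i α_i r_i = 3·8·3 + 9·5·8 + 4·2·4 + 1·9·1 + 5·7·5 = 648 ≡ 10.
  α_i^2 mod 11 = [9, 3, 4, 4, 5].
  S_2 = Σ v_i α_i^2 r_i = 3·9·3 + 9·3·8 + 4·4·4 + 1·4·1 + 5·5·5 = 490 ≡ 6.
  S = (2, 10, 6) ≠ 0, so r is not a codeword (an error is present).
Step 3: locate the error. For a single error e at position i, S_ℓ = v_i·e·α_i^ℓ, so α_err = S_1/S_0.
  S_0^{−1} = 2^{−1} = 6 (mod 11), so α_err = 10·6 = 60 ≡ 5 = α_2. Error position i = 2.
  Consistency check: S_2/S_1 = 6·10 = 60 ≡ 5 = α_err ✓ (single-error assumption holds).
Step 4: error magnitude e = S_0/v_2 = S_0·∏_{j≠2}(α_2 − α_j) = 2·5 = 10 ≡ 10 (mod 11).
Step 5: correct position 2: c_2 = r_2 − e = 8 − 10 ≡ 9 (mod 11). Hence c = [3, 9, 4, 1, 5].
  Check: interpolating c through the α_i gives m(x) = 8 + 9·x (degree < 2) with m(α_i) = c_i for every i, so c is indeed a codeword.


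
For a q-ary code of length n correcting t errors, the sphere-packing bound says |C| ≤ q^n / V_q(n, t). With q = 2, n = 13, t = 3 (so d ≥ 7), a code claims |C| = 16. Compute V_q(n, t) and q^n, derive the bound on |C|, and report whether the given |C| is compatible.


V_q(n, t) = 378, q^n = 8192, Hamming bound = 21, |C| = 16 ≤ bound (satisfied).

Step 1: Compute V_q(n, t) = Σ_{j=0}^3 C(n, j) (q−1)^j.
  j = 0: C(13,0)·(1)^0 = 1·1 = 1.
  j = 1: C(13,1)·(1)^1 = 13·1 = 13.
  j = 2: C(13,2)·(1)^2 = 78·1 = 78.
  j = 3: C(13,3)·(1)^3 = 286·1 = 286.
  V_q(n, t) = 1 + 13 + 78 + 286 = 378.
Step 2: q^n = 2^13 = 8192.
Step 3: Hamming bound ⌊q^n / V_q(n,t)⌋ = ⌊8192/378⌋ = 21.
Step 4: Compare |C| = 16 to 21: satisfied.
The claimed |C| lies below the Hamming bound.


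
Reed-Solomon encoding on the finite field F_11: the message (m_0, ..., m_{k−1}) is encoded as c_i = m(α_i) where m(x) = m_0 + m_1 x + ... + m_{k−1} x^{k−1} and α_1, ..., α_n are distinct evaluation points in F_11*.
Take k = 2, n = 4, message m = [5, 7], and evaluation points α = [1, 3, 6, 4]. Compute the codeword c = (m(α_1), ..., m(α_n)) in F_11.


c = [1, 4, 3, 0]

Message polynomial: m(x) = 5 + 7·x (mod 11).
For each evaluation point α_i, compute m(α_i) mod 11:
  α_1 = 1: Horner steps 7 → 1, so m(1) = 1.
  α_2 = 3: Horner steps 7 → 4, so m(3) = 4.
  α_3 = 6: Horner steps 7 → 3, so m(6) = 3.
  α_4 = 4: Horner steps 7 → 0, so m(4) = 0.
Codeword c = [1, 4, 3, 0] ∈ F_11^4.


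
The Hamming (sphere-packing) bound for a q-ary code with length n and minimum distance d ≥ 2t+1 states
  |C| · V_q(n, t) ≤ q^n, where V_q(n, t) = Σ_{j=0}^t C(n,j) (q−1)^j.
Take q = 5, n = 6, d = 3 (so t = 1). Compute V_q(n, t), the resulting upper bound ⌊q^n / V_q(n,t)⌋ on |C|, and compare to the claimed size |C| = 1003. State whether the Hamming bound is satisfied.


V_q(n, t) = 25, q^n = 15625, Hamming bound = 625, |C| = 1003 > bound (violated).

Step 1: Compute V_q(n, t) = Σ_{j=0}^1 C(n, j) (q−1)^j.
  j = 0: C(6,0)·(4)^0 = 1·1 = 1.
  j = 1: C(6,1)·(4)^1 = 6·4 = 24.
  V_q(n, t) = 1 + 24 = 25.
Step 2: q^n = 5^6 = 15625.
Step 3: Hamming bound ⌊q^n / V_q(n,t)⌋ = ⌊15625/25⌋ = 625.
Step 4: Compare |C| = 1003 to 625: violated.
The claimed |C| lies above the Hamming bound, so no 5-ary code of length 6 with d ≥ 3 can have 1003 codewords.


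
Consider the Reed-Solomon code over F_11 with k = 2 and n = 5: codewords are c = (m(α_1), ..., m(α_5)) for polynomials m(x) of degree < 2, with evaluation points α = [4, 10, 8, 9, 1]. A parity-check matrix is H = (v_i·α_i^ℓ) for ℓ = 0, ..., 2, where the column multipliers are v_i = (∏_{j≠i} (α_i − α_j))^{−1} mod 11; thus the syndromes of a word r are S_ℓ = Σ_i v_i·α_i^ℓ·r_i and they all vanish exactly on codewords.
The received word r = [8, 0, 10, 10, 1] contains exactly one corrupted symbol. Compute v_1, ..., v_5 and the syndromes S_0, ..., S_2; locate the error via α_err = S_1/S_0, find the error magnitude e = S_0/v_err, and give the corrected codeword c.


S = (4, 3, 5), error at position 4, error magnitude e = 5, c = [8, 0, 10, 5, 1].

Step 1: column multipliers v_i = (∏_{j≠i}(α_i − α_j))^{−1} mod 11.
  i = 1 (α = 4): (4−10)(4−8)(4−9)(4−1) = (−6)·(−4)·(−5)·3 = −360 ≡ 3, so v_1 = 3^{−1} = 4 (mod 11).
  i = 2 (α = 10): (10−4)(10−8)(10−9)(10−1) = 6·2·1·9 = 108 ≡ 9, so v_2 = 9^{−1} = 5 (mod 11).
  i = 3 (α = 8): (8−4)(8−10)(8−9)(8−1) = 4·(−2)·(−1)·7 = 56 ≡ 1, so v_3 = 1^{−1} = 1 (mod 11).
  i = 4 (α = 9): (9−4)(9−10)(9−8)(9−1) = 5·(−1)·1·8 = −40 ≡ 4, so v_4 = 4^{−1} = 3 (mod 11).
  i = 5 (α = 1): (1−4)(1−10)(1−8)(1−9) = (−3)·(−9)·(−7)·(−8) = 1512 ≡ 5, so v_5 = 5^{−1} = 9 (mod 11).
  v = [4, 5, 1, 3, 9].
Step 2: syndromes of r = [8, 0, 10, 10, 1] (all sums mod 11).
  S_0 = Σ v_i r_i = 4·8 + 5·0 + 1·10 + 3·10 + 9·1 = 81 ≡ 4.
  S_1 = Σ v_i α_i r_i = 4·4·8 + 5·10·0 + 1·8·10 + 3·9·10 + 9·1·1 = 487 ≡ 3.
  α_i^2 mod 11 = [5, 1, 9, 4, 1].
  S_2 = Σ v_i α_i^2 r_i = 4·5·8 + 5·1·0 + 1·9·10 + 3·4·10 + 9·1·1 = 379 ≡ 5.
  S = (4, 3, 5) ≠ 0, so r is not a codeword (an error is present).
Step 3: locate the error. For a single error e at position i, S_ℓ = v_i·e·α_i^ℓ, so α_err = S_1/S_0.
  S_0^{−1} = 4^{−1} = 3 (mod 11), so α_err = 3·3 = 9 ≡ 9 = α_4. Error position i = 4.
  Consistency check: S_2/S_1 = 5·4 = 20 ≡ 9 = α_err ✓ (single-error assumption holds).
Step 4: error magnitude e = S_0/v_4 = S_0·∏_{j≠4}(α_4 − α_j) = 4·4 = 16 ≡ 5 (mod 11).
Step 5: correct position 4: c_4 = r_4 − e = 10 − 5 ≡ 5 (mod 11). Hence c = [8, 0, 10, 5, 1].
  Check: interpolating c through the α_i gives m(x) = 6 + 6·x (degree < 2) with m(α_i) = c_i for every i, so c is indeed a codeword.


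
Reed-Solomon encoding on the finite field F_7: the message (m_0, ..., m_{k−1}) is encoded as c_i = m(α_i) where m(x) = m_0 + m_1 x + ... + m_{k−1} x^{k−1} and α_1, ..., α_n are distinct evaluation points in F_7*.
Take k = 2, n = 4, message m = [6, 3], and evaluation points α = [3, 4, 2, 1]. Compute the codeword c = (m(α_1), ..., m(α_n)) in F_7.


c = [1, 4, 5, 2]

Message polynomial: m(x) = 6 + 3·x (mod 7).
For each evaluation point α_i, compute m(α_i) mod 7:
  α_1 = 3: Horner steps 3 → 1, so m(3) = 1.
  α_2 = 4: Horner steps 3 → 4, so m(4) = 4.
  α_3 = 2: Horner steps 3 → 5, so m(2) = 5.
  α_4 = 1: Horner steps 3 → 2, so m(1) = 2.
Codeword c = [1, 4, 5, 2] ∈ F_7^4.


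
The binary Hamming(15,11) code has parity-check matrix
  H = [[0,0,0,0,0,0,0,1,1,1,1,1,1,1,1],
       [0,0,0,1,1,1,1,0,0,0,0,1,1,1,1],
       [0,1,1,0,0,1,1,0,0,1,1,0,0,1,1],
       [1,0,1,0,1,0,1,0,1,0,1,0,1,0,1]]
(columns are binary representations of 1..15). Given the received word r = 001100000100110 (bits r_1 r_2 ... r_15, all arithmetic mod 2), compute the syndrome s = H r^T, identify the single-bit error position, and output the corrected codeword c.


s = (1, 1, 1, 0)^T, error position = 14, corrected codeword c = 001100000100100

Compute s = H r^T mod 2 one row at a time:
  s_1 = 0 + 0 + 1 + 0 + 0 + 1 + 1 + 0 = 3 ≡ 1 (mod 2).
  s_2 = 1 + 0 + 0 + 0 + 0 + 1 + 1 + 0 = 3 ≡ 1 (mod 2).
  s_3 = 0 + 1 + 0 + 0 + 1 + 0 + 1 + 0 = 3 ≡ 1 (mod 2).
  s_4 = 0 + 1 + 0 + 0 + 0 + 0 + 1 + 0 = 2 ≡ 0 (mod 2).
s = (1, 1, 1, 0)^T — this equals column 14 of H (binary 1110), so error is at position 14.
Correct: flip bit 14 of r = 001100000100110 to get c = 001100000100100.


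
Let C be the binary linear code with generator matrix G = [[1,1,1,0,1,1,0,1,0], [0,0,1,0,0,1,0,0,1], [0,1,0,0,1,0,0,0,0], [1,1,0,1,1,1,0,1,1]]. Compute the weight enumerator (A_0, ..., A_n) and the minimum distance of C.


Weight distribution: A_0 = 1, A_2 = 2, A_3 = 3, A_4 = 3, A_5 = 4, A_6 = 2, A_7 = 1. Minimum distance d = 2.

Enumerate all 2^4 = 16 messages m ∈ F_2^4.
For each, compute codeword c = mG in F_2^9, then tally its weight.
  m = 0000 → c = 000000000, weight = 0.
  m = 1000 → c = 111011010, weight = 6.
  m = 0100 → c = 001001001, weight = 3.
  m = 1100 → c = 110010011, weight = 5.
  m = 0010 → c = 010010000, weight = 2.
  m = 1010 → c = 101001010, weight = 4.
  m = 0110 → c = 011011001, weight = 5.
  m = 1110 → c = 100000011, weight = 3.
  m = 0001 → c = 110111011, weight = 7.
  m = 1001 → c = 001100001, weight = 3.
  m = 0101 → c = 111110010, weight = 6.
  m = 1101 → c = 000101000, weight = 2.
  m = 0011 → c = 100101011, weight = 5.
  m = 1011 → c = 011110001, weight = 5.
  m = 0111 → c = 101100010, weight = 4.
  m = 1111 → c = 010111000, weight = 4.
Tally weights:
  weight 0: 1 codewords.
  weight 2: 2 codewords.
  weight 3: 3 codewords.
  weight 4: 3 codewords.
  weight 5: 4 codewords.
  weight 6: 2 codewords.
  weight 7: 1 codewords.
Minimum distance d = smallest w > 0 with A_w > 0 = 2.
Sanity: Σ A_w = 16 = 2^4 = 16 ✓.


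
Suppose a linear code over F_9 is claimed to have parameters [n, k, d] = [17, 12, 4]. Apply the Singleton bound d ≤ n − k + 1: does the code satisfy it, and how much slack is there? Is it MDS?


Singleton RHS = n − k + 1 = 6, slack = 2, bound satisfied, not MDS.

Singleton bound: d ≤ n − k + 1.
Here n = 17, k = 12, so n − k + 1 = 6.
Given d = 4, check d ≤ 6: YES.
Slack = (n − k + 1) − d = 2.
The code is NOT MDS (slack = 2 > 0).
Description: the claimed parameters are [17, 12, 4]_9; such a code would be non-MDS.


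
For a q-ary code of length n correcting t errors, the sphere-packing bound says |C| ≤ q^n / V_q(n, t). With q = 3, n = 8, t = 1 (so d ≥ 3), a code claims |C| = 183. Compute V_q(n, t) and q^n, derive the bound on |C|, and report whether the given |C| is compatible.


V_q(n, t) = 17, q^n = 6561, Hamming bound = 385, |C| = 183 ≤ bound (satisfied).

Step 1: Compute V_q(n, t) = Σ_{j=0}^1 C(n, j) (q−1)^j.
  j = 0: C(8,0)·(2)^0 = 1·1 = 1.
  j = 1: C(8,1)·(2)^1 = 8·2 = 16.
  V_q(n, t) = 1 + 16 = 17.
Step 2: q^n = 3^8 = 6561.
Step 3: Hamming bound ⌊q^n / V_q(n,t)⌋ = ⌊6561/17⌋ = 385.
Step 4: Compare |C| = 183 to 385: satisfied.
The claimed |C| lies below the Hamming bound.


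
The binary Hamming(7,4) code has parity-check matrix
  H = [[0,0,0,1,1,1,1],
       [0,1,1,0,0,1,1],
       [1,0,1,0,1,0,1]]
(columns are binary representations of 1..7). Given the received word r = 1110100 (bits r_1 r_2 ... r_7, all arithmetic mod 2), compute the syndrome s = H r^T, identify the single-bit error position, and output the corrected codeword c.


s = (1, 0, 1)^T, error position = 5, corrected codeword c = 1110000

Compute s = H r^T mod 2 one row at a time:
  s_1 = 0 + 1 + 0 + 0 = 1 ≡ 1 (mod 2).
  s_2 = 1 + 1 + 0 + 0 = 2 ≡ 0 (mod 2).
  s_3 = 1 + 1 + 1 + 0 = 3 ≡ 1 (mod 2).
s = (1, 0, 1)^T — this equals column 5 of H (binary 101), so error is at position 5.
Correct: flip bit 5 of r = 1110100 to get c = 1110000.


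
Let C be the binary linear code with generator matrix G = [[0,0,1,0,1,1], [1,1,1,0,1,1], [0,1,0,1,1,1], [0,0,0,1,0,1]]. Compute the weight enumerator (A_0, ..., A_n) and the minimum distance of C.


Weight distribution: A_0 = 1, A_2 = 4, A_3 = 6, A_4 = 3, A_5 = 2. Minimum distance d = 2.

Enumerate all 2^4 = 16 messages m ∈ F_2^4.
For each, compute codeword c = mG in F_2^6, then tally its weight.
  m = 0000 → c = 000000, weight = 0.
  m = 1000 → c = 001011, weight = 3.
  m = 0100 → c = 111011, weight = 5.
  m = 1100 → c = 110000, weight = 2.
  m = 0010 → c = 010111, weight = 4.
  m = 1010 → c = 011100, weight = 3.
  m = 0110 → c = 101100, weight = 3.
  m = 1110 → c = 100111, weight = 4.
  m = 0001 → c = 000101, weight = 2.
  m = 1001 → c = 001110, weight = 3.
  m = 0101 → c = 111110, weight = 5.
  m = 1101 → c = 110101, weight = 4.
  m = 0011 → c = 010010, weight = 2.
  m = 1011 → c = 011001, weight = 3.
  m = 0111 → c = 101001, weight = 3.
  m = 1111 → c = 100010, weight = 2.
Tally weights:
  weight 0: 1 codewords.
  weight 2: 4 codewords.
  weight 3: 6 codewords.
  weight 4: 3 codewords.
  weight 5: 2 codewords.
Minimum distance d = smallest w > 0 with A_w > 0 = 2.
Sanity: Σ A_w = 16 = 2^4 = 16 ✓.


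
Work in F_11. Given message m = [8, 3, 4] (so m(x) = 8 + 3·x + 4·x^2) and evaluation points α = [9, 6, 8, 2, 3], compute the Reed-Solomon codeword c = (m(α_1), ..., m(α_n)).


c = [7, 5, 2, 8, 9]

Message polynomial: m(x) = 8 + 3·x + 4·x^2 (mod 11).
For each evaluation point α_i, compute m(α_i) mod 11:
  α_1 = 9: Horner steps 4 → 6 → 7, so m(9) = 7.
  α_2 = 6: Horner steps 4 → 5 → 5, so m(6) = 5.
  α_3 = 8: Horner steps 4 → 2 → 2, so m(8) = 2.
  α_4 = 2: Horner steps 4 → 0 → 8, so m(2) = 8.
  α_5 = 3: Horner steps 4 → 4 → 9, so m(3) = 9.
Codeword c = [7, 5, 2, 8, 9] ∈ F_11^5.


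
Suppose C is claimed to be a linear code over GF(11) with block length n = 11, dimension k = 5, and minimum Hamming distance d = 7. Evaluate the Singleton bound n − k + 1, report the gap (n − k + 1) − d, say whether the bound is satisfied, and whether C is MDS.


Singleton RHS = n − k + 1 = 7, slack = 0, bound satisfied, MDS.

Singleton bound: d ≤ n − k + 1.
Here n = 11, k = 5, so n − k + 1 = 7.
Given d = 7, check d ≤ 7: YES.
Slack = (n − k + 1) − d = 0.
The code is MDS (slack = 0).
Description: the claimed parameters are [11, 5, 7]_11; such a code would be MDS (meets Singleton bound).


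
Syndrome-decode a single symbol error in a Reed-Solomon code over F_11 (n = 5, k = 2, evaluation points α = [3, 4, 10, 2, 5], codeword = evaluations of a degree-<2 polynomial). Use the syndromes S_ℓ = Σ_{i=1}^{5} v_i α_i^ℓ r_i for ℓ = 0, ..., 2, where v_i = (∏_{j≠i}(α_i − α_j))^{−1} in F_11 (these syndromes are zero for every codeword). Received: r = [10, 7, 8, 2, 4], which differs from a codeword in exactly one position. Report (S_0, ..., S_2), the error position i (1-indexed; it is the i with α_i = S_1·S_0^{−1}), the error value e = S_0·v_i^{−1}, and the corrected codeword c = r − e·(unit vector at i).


S = (1, 10, 1), error at position 3, error magnitude e = 8, c = [10, 7, 0, 2, 4].

Step 1: column multipliers v_i = (∏_{j≠i}(α_i − α_j))^{−1} mod 11.
  i = 1 (α = 3): (3−4)(3−10)(3−2)(3−5) = (−1)·(−7)·1·(−2) = −14 ≡ 8, so v_1 = 8^{−1} = 7 (mod 11).
  i = 2 (α = 4): (4−3)(4−10)(4−2)(4−5) = 1·(−6)·2·(−1) = 12 ≡ 1, so v_2 = 1^{−1} = 1 (mod 11).
  i = 3 (α = 10): (10−3)(10−4)(10−2)(10−5) = 7·6·8·5 = 1680 ≡ 8, so v_3 = 8^{−1} = 7 (mod 11).
  i = 4 (α = 2): (2−3)(2−4)(2−10)(2−5) = (−1)·(−2)·(−8)·(−3) = 48 ≡ 4, so v_4 = 4^{−1} = 3 (mod 11).
  i = 5 (α = 5): (5−3)(5−4)(5−10)(5−2) = 2·1·(−5)·3 = −30 ≡ 3, so v_5 = 3^{−1} = 4 (mod 11).
  v = [7, 1, 7, 3, 4].
Step 2: syndromes of r = [10, 7, 8, 2, 4] (all sums mod 11).
  S_0 = Σ v_i r_i = 7·10 + 1·7 + 7·8 + 3·2 + 4·4 = 155 ≡ 1.
  S_1 = Σ v_i α_i r_i = 7·3·10 + 1·4·7 + 7·10·8 + 3·2·2 + 4·5·4 = 890 ≡ 10.
  α_i^2 mod 11 = [9, 5, 1, 4, 3].
  S_2 = Σ v_i α_i^2 r_i = 7·9·10 + 1·5·7 + 7·1·8 + 3·4·2 + 4·3·4 = 793 ≡ 1.
  S = (1, 10, 1) ≠ 0, so r is not a codeword (an error is present).
Step 3: locate the error. For a single error e at position i, S_ℓ = v_i·e·α_i^ℓ, so α_err = S_1/S_0.
  S_0^{−1} = 1^{−1} = 1 (mod 11), so α_err = 10·1 = 10 ≡ 10 = α_3. Error position i = 3.
  Consistency check: S_2/S_1 = 1·10 = 10 ≡ 10 = α_err ✓ (single-error assumption holds).
Step 4: error magnitude e = S_0/v_3 = S_0·∏_{j≠3}(α_3 − α_j) = 1·8 = 8 ≡ 8 (mod 11).
Step 5: correct position 3: c_3 = r_3 − e = 8 − 8 ≡ 0 (mod 11). Hence c = [10, 7, 0, 2, 4].
  Check: interpolating c through the α_i gives m(x) = 8 + 8·x (degree < 2) with m(α_i) = c_i for every i, so c is indeed a codeword.


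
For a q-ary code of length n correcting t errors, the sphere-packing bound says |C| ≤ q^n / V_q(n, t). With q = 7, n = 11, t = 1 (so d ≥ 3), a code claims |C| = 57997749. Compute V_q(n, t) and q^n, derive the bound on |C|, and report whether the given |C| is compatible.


V_q(n, t) = 67, q^n = 1977326743, Hamming bound = 29512339, |C| = 57997749 > bound (violated).

Step 1: Compute V_q(n, t) = Σ_{j=0}^1 C(n, j) (q−1)^j.
  j = 0: C(11,0)·(6)^0 = 1·1 = 1.
  j = 1: C(11,1)·(6)^1 = 11·6 = 66.
  V_q(n, t) = 1 + 66 = 67.
Step 2: q^n = 7^11 = 1977326743.
Step 3: Hamming bound ⌊q^n / V_q(n,t)⌋ = ⌊1977326743/67⌋ = 29512339.
Step 4: Compare |C| = 57997749 to 29512339: violated.
The claimed |C| lies above the Hamming bound, so no 7-ary code of length 11 with d ≥ 3 can have 57997749 codewords.


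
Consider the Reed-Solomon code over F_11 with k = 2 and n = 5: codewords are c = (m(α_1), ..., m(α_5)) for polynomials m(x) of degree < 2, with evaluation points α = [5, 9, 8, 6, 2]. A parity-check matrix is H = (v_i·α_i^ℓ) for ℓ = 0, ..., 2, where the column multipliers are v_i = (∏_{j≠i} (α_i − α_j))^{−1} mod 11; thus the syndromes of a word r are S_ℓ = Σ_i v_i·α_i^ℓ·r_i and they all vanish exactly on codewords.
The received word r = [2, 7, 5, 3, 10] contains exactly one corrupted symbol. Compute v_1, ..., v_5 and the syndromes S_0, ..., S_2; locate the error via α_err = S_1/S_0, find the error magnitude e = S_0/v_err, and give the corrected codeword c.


S = (8, 6, 10), error at position 2, error magnitude e = 1, c = [2, 6, 5, 3, 10].

Step 1: column multipliers v_i = (∏_{j≠i}(α_i − α_j))^{−1} mod 11.
  i = 1 (α = 5): (5−9)(5−8)(5−6)(5−2) = (−4)·(−3)·(−1)·3 = −36 ≡ 8, so v_1 = 8^{−1} = 7 (mod 11).
  i = 2 (α = 9): (9−5)(9−8)(9−6)(9−2) = 4·1·3·7 = 84 ≡ 7, so v_2 = 7^{−1} = 8 (mod 11).
  i = 3 (α = 8): (8−5)(8−9)(8−6)(8−2) = 3·(−1)·2·6 = −36 ≡ 8, so v_3 = 8^{−1} = 7 (mod 11).
  i = 4 (α = 6): (6−5)(6−9)(6−8)(6−2) = 1·(−3)·(−2)·4 = 24 ≡ 2, so v_4 = 2^{−1} = 6 (mod 11).
  i = 5 (α = 2): (2−5)(2−9)(2−8)(2−6) = (−3)·(−7)·(−6)·(−4) = 504 ≡ 9, so v_5 = 9^{−1} = 5 (mod 11).
  v = [7, 8, 7, 6, 5].
Step 2: syndromes of r = [2, 7, 5, 3, 10] (all sums mod 11).
  S_0 = Σ v_i r_i = 7·2 + 8·7 + 7·5 + 6·3 + 5·10 = 173 ≡ 8.
  S_1 = Σ v_i α_i r_i = 7·5·2 + 8·9·7 + 7·8·5 + 6·6·3 + 5·2·10 = 1062 ≡ 6.
  α_i^2 mod 11 = [3, 4, 9, 3, 4].
  S_2 = Σ v_i α_i^2 r_i = 7·3·2 + 8·4·7 + 7·9·5 + 6·3·3 + 5·4·10 = 835 ≡ 10.
  S = (8, 6, 10) ≠ 0, so r is not a codeword (an error is present).
Step 3: locate the error. For a single error e at position i, S_ℓ = v_i·e·α_i^ℓ, so α_err = S_1/S_0.
  S_0^{−1} = 8^{−1} = 7 (mod 11), so α_err = 6·7 = 42 ≡ 9 = α_2. Error position i = 2.
  Consistency check: S_2/S_1 = 10·2 = 20 ≡ 9 = α_err ✓ (single-error assumption holds).
Step 4: error magnitude e = S_0/v_2 = S_0·∏_{j≠2}(α_2 − α_j) = 8·7 = 56 ≡ 1 (mod 11).
Step 5: correct position 2: c_2 = r_2 − e = 7 − 1 ≡ 6 (mod 11). Hence c = [2, 6, 5, 3, 10].
  Check: interpolating c through the α_i gives m(x) = 8 + 1·x (degree < 2) with m(α_i) = c_i for every i, so c is indeed a codeword.


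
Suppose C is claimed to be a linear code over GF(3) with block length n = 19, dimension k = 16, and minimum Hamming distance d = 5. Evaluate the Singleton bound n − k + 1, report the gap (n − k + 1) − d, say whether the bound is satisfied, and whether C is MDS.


Singleton RHS = n − k + 1 = 4, slack = -1, bound violated (no such code; not MDS).

Singleton bound: d ≤ n − k + 1.
Here n = 19, k = 16, so n − k + 1 = 4.
Given d = 5, check d ≤ 4: NO.
Slack = (n − k + 1) − d = -1.
The slack is negative: d = 5 exceeds n − k + 1 = 4 by 1, so the Singleton bound is violated and no linear [19, 16, 5]_3 code can exist. In particular it is not MDS (MDS requires d = n − k + 1 exactly).
Description: the claimed parameters are [19, 16, 5]_3; such a code would be impossible (violates the Singleton bound).


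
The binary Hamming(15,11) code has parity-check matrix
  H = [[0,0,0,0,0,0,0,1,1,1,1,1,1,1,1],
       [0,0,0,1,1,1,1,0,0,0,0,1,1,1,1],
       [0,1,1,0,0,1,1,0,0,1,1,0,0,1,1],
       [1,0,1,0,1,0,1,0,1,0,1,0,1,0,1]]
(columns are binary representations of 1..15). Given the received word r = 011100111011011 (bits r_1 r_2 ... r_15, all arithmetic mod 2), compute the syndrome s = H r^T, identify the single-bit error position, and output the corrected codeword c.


s = (0, 1, 0, 1)^T, error position = 5, corrected codeword c = 011110111011011

Compute s = H r^T mod 2 one row at a time:
  s_1 = 1 + 1 + 0 + 1 + 1 + 0 + 1 + 1 = 6 ≡ 0 (mod 2).
  s_2 = 1 + 0 + 0 + 1 + 1 + 0 + 1 + 1 = 5 ≡ 1 (mod 2).
  s_3 = 1 + 1 + 0 + 1 + 0 + 1 + 1 + 1 = 6 ≡ 0 (mod 2).
  s_4 = 0 + 1 + 0 + 1 + 1 + 1 + 0 + 1 = 5 ≡ 1 (mod 2).
s = (0, 1, 0, 1)^T — this equals column 5 of H (binary 0101), so error is at position 5.
Correct: flip bit 5 of r = 011100111011011 to get c = 011110111011011.


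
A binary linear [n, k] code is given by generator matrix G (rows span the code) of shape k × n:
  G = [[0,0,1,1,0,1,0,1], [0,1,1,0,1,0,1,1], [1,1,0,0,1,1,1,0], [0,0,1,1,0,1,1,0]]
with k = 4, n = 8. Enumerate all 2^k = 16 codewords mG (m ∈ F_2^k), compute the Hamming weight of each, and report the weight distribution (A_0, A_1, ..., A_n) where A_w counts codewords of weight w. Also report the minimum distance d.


Weight distribution: A_0 = 1, A_2 = 2, A_3 = 1, A_4 = 5, A_5 = 6, A_7 = 1. Minimum distance d = 2.

Enumerate all 2^4 = 16 messages m ∈ F_2^4.
For each, compute codeword c = mG in F_2^8, then tally its weight.
  m = 0000 → c = 00000000, weight = 0.
  m = 1000 → c = 00110101, weight = 4.
  m = 0100 → c = 01101011, weight = 5.
  m = 1100 → c = 01011110, weight = 5.
  m = 0010 → c = 11001110, weight = 5.
  m = 1010 → c = 11111011, weight = 7.
  m = 0110 → c = 10100101, weight = 4.
  m = 1110 → c = 10010000, weight = 2.
  m = 0001 → c = 00110110, weight = 4.
  m = 1001 → c = 00000011, weight = 2.
  m = 0101 → c = 01011101, weight = 5.
  m = 1101 → c = 01101000, weight = 3.
  m = 0011 → c = 11111000, weight = 5.
  m = 1011 → c = 11001101, weight = 5.
  m = 0111 → c = 10010011, weight = 4.
  m = 1111 → c = 10100110, weight = 4.
Tally weights:
  weight 0: 1 codewords.
  weight 2: 2 codewords.
  weight 3: 1 codewords.
  weight 4: 5 codewords.
  weight 5: 6 codewords.
  weight 7: 1 codewords.
Minimum distance d = smallest w > 0 with A_w > 0 = 2.
Sanity: Σ A_w = 16 = 2^4 = 16 ✓.


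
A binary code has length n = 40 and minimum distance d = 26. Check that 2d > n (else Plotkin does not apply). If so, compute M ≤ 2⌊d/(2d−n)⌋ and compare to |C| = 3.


Plotkin bound M ≤ 4; given |C| = 3 ≤ bound (satisfied).

Check applicability: 2d = 52, n = 40.
2d − n = 12 > 0, so Plotkin applies.
Compute d/(2d−n) = 26/12 ≈ 2.1667.
⌊d/(2d−n)⌋ = 2.
Plotkin bound: M ≤ 2·2 = 4.
Given |C| = 3, check: satisfied.
This |C| is below the Plotkin bound.


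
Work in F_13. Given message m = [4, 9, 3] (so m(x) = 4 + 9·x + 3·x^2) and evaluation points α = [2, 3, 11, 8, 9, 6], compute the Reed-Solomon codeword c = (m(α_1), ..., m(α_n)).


c = [8, 6, 11, 8, 3, 10]

Message polynomial: m(x) = 4 + 9·x + 3·x^2 (mod 13).
For each evaluation point α_i, compute m(α_i) mod 13:
  α_1 = 2: Horner steps 3 → 2 → 8, so m(2) = 8.
  α_2 = 3: Horner steps 3 → 5 → 6, so m(3) = 6.
  α_3 = 11: Horner steps 3 → 3 → 11, so m(11) = 11.
  α_4 = 8: Horner steps 3 → 7 → 8, so m(8) = 8.
  α_5 = 9: Horner steps 3 → 10 → 3, so m(9) = 3.
  α_6 = 6: Horner steps 3 → 1 → 10, so m(6) = 10.
Codeword c = [8, 6, 11, 8, 3, 10] ∈ F_13^6.


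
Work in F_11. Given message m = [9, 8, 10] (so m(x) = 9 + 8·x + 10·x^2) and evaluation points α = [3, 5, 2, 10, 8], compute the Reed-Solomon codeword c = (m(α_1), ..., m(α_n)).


c = [2, 2, 10, 0, 9]

Message polynomial: m(x) = 9 + 8·x + 10·x^2 (mod 11).
For each evaluation point α_i, compute m(α_i) mod 11:
  α_1 = 3: Horner steps 10 → 5 → 2, so m(3) = 2.
  α_2 = 5: Horner steps 10 → 3 → 2, so m(5) = 2.
  α_3 = 2: Horner steps 10 → 6 → 10, so m(2) = 10.
  α_4 = 10: Horner steps 10 → 9 → 0, so m(10) = 0.
  α_5 = 8: Horner steps 10 → 0 → 9, so m(8) = 9.
Codeword c = [2, 2, 10, 0, 9] ∈ F_11^5.


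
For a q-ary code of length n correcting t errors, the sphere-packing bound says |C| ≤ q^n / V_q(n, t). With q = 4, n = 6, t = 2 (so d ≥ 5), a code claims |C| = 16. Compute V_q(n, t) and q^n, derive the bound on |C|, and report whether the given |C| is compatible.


V_q(n, t) = 154, q^n = 4096, Hamming bound = 26, |C| = 16 ≤ bound (satisfied).

Step 1: Compute V_q(n, t) = Σ_{j=0}^2 C(n, j) (q−1)^j.
  j = 0: C(6,0)·(3)^0 = 1·1 = 1.
  j = 1: C(6,1)·(3)^1 = 6·3 = 18.
  j = 2: C(6,2)·(3)^2 = 15·9 = 135.
  V_q(n, t) = 1 + 18 + 135 = 154.
Step 2: q^n = 4^6 = 4096.
Step 3: Hamming bound ⌊q^n / V_q(n,t)⌋ = ⌊4096/154⌋ = 26.
Step 4: Compare |C| = 16 to 26: satisfied.
The claimed |C| lies below the Hamming bound.


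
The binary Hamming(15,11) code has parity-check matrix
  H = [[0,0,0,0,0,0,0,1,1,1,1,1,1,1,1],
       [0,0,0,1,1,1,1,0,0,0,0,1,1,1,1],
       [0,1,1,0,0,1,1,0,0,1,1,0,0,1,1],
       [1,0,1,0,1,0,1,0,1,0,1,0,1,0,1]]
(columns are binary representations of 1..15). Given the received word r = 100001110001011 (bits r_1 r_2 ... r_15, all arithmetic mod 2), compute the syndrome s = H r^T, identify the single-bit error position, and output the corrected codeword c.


s = (0, 1, 0, 1)^T, error position = 5, corrected codeword c = 100011110001011

Compute s = H r^T mod 2 one row at a time:
  s_1 = 1 + 0 + 0 + 0 + 1 + 0 + 1 + 1 = 4 ≡ 0 (mod 2).
  s_2 = 0 + 0 + 1 + 1 + 1 + 0 + 1 + 1 = 5 ≡ 1 (mod 2).
  s_3 = 0 + 0 + 1 + 1 + 0 + 0 + 1 + 1 = 4 ≡ 0 (mod 2).
  s_4 = 1 + 0 + 0 + 1 + 0 + 0 + 0 + 1 = 3 ≡ 1 (mod 2).
s = (0, 1, 0, 1)^T — this equals column 5 of H (binary 0101), so error is at position 5.
Correct: flip bit 5 of r = 100001110001011 to get c = 100011110001011.


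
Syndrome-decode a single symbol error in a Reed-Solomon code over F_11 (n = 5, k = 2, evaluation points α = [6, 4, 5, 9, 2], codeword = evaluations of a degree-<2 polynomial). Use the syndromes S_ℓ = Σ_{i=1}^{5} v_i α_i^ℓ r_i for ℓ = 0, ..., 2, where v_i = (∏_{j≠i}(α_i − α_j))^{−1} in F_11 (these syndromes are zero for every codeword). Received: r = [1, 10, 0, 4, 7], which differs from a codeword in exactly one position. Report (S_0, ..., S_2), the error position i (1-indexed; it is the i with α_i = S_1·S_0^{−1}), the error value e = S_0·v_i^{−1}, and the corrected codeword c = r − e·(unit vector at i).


S = (7, 3, 6), error at position 5, error magnitude e = 10, c = [1, 10, 0, 4, 8].

Step 1: column multipliers v_i = (∏_{j≠i}(α_i − α_j))^{−1} mod 11.
  i = 1 (α = 6): (6−4)(6−5)(6−9)(6−2) = 2·1·(−3)·4 = −24 ≡ 9, so v_1 = 9^{−1} = 5 (mod 11).
  i = 2 (α = 4): (4−6)(4−5)(4−9)(4−2) = (−2)·(−1)·(−5)·2 = −20 ≡ 2, so v_2 = 2^{−1} = 6 (mod 11).
  i = 3 (α = 5): (5−6)(5−4)(5−9)(5−2) = (−1)·1·(−4)·3 = 12 ≡ 1, so v_3 = 1^{−1} = 1 (mod 11).
  i = 4 (α = 9): (9−6)(9−4)(9−5)(9−2) = 3·5·4·7 = 420 ≡ 2, so v_4 = 2^{−1} = 6 (mod 11).
  i = 5 (α = 2): (2−6)(2−4)(2−5)(2−9) = (−4)·(−2)·(−3)·(−7) = 168 ≡ 3, so v_5 = 3^{−1} = 4 (mod 11).
  v = [5, 6, 1, 6, 4].
Step 2: syndromes of r = [1, 10, 0, 4, 7] (all sums mod 11).
  S_0 = Σ v_i r_i = 5·1 + 6·10 + 1·0 + 6·4 + 4·7 = 117 ≡ 7.
  S_1 = Σ v_i α_i r_i = 5·6·1 + 6·4·10 + 1·5·0 + 6·9·4 + 4·2·7 = 542 ≡ 3.
  α_i^2 mod 11 = [3, 5, 3, 4, 4].
  S_2 = Σ v_i α_i^2 r_i = 5·3·1 + 6·5·10 + 1·3·0 + 6·4·4 + 4·4·7 = 523 ≡ 6.
  S = (7, 3, 6) ≠ 0, so r is not a codeword (an error is present).
Step 3: locate the error. For a single error e at position i, S_ℓ = v_i·e·α_i^ℓ, so α_err = S_1/S_0.
  S_0^{−1} = 7^{−1} = 8 (mod 11), so α_err = 3·8 = 24 ≡ 2 = α_5. Error position i = 5.
  Consistency check: S_2/S_1 = 6·4 = 24 ≡ 2 = α_err ✓ (single-error assumption holds).
Step 4: error magnitude e = S_0/v_5 = S_0·∏_{j≠5}(α_5 − α_j) = 7·3 = 21 ≡ 10 (mod 11).
Step 5: correct position 5: c_5 = r_5 − e = 7 − 10 ≡ 8 (mod 11). Hence c = [1, 10, 0, 4, 8].
  Check: interpolating c through the α_i gives m(x) = 6 + 1·x (degree < 2) with m(α_i) = c_i for every i, so c is indeed a codeword.
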